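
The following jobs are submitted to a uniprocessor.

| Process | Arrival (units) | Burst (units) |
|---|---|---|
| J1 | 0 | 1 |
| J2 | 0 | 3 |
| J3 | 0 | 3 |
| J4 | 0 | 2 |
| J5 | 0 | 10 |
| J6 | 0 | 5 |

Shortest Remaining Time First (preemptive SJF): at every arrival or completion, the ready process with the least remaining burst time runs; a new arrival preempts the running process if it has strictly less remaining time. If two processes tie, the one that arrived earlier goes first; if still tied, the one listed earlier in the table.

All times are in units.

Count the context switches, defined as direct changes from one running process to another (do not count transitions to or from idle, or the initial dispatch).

5

Timeline: | J1 0-1 | J4 1-3 | J2 3-6 | J3 6-9 | J6 9-14 | J5 14-24 |
Completion: J1=1  J2=6  J3=9  J4=3  J5=24  J6=14
Turnaround (C−A): J1=1  J2=6  J3=9  J4=3  J5=24  J6=14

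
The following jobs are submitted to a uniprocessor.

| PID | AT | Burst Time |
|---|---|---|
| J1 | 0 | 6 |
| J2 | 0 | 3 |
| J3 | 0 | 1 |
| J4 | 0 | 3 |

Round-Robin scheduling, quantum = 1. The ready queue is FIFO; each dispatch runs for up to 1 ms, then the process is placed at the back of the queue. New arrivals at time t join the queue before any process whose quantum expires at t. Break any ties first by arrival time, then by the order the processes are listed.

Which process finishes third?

Schedule: | J1 0-1 | J2 1-2 | J3 2-3 | J4 3-4 | J1 4-5 | J2 5-6 | J4 6-7 | J1 7-8 | J2 8-9 | J4 9-10 | J1 10-13 |
Completion: J1=13  J2=9  J3=3  J4=10
Finish order: J3 → J2 → J4 → J1

J4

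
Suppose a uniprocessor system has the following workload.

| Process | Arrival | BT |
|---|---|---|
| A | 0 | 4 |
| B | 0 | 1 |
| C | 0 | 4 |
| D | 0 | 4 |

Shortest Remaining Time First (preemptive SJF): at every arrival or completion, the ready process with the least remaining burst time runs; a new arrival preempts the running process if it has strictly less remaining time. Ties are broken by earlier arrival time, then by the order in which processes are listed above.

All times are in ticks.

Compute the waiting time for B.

0

Timeline: | B 0-1 | A 1-5 | C 5-9 | D 9-13 |
Completion: A=5  B=1  C=9  D=13
Waiting(B) = turnaround − burst = 1 − 1 = 0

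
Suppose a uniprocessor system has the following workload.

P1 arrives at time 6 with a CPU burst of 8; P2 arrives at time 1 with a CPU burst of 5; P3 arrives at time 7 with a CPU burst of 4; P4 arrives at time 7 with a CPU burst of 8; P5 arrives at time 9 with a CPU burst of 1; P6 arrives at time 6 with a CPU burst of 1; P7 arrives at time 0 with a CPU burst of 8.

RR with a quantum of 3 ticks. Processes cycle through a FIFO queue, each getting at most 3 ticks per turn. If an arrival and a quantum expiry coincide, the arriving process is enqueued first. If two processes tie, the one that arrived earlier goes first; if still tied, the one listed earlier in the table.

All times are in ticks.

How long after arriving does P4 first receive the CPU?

Gantt: | P7 0-3 | P2 3-6 | P7 6-9 | P1 9-12 | P6 12-13 | P2 13-15 | P3 15-18 | P4 18-21 | P5 21-22 | P7 22-24 | P1 24-27 | P3 27-28 | P4 28-31 | P1 31-33 | P4 33-35 |
Completion: P1=33  P2=15  P3=28  P4=35  P5=22  P6=13  P7=24
Turnaround (C−A): P1=27  P2=14  P3=21  P4=28  P5=13  P6=7  P7=24
Response(P4) = first start − arrival = 18 − 7 = 11

11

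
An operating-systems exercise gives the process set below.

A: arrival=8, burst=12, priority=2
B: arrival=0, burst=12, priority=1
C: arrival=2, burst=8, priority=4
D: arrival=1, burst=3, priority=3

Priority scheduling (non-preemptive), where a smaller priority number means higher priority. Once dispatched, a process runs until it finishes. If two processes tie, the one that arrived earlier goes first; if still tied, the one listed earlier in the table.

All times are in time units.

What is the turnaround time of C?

33

Schedule: | B 0-12 | A 12-24 | D 24-27 | C 27-35 |
Completion: A=24  B=12  C=35  D=27
Turnaround(C) = completion − arrival = 35 − 2 = 33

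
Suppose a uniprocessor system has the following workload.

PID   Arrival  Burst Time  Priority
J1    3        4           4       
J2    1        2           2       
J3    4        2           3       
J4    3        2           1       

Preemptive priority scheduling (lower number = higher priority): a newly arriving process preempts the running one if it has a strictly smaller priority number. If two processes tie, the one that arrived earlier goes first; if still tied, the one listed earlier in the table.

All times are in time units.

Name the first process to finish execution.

Schedule: | idle 0-1 | J2 1-3 | J4 3-5 | J3 5-7 | J1 7-11 |
Completion: J1=11  J2=3  J3=7  J4=5
Turnaround (C−A): J1=8  J2=2  J3=3  J4=2
Finish order: J2 → J4 → J3 → J1

J2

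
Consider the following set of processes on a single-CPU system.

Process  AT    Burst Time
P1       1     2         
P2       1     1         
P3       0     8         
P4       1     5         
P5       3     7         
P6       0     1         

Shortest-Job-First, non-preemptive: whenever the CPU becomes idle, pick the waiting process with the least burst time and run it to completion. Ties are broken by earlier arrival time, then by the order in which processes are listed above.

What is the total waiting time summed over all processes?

Schedule: | P6 0-1 | P2 1-2 | P1 2-4 | P4 4-9 | P5 9-16 | P3 16-24 |
Completion: P1=4  P2=2  P3=24  P4=9  P5=16  P6=1
Turnaround (C−A): P1=3  P2=1  P3=24  P4=8  P5=13  P6=1
Waiting = turnaround − burst: P1=1, P2=0, P3=16, P4=3, P5=6, P6=0
Total waiting = 1 + 0 + 16 + 3 + 6 + 0 = 26

26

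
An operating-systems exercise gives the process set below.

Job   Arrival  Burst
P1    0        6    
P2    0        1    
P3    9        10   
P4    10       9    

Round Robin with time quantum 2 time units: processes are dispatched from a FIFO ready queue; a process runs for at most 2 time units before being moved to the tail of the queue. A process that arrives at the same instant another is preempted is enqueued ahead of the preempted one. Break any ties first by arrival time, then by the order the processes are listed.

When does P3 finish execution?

Timeline: | P1 0-2 | P2 2-3 | P1 3-7 | idle 7-9 | P3 9-11 | P4 11-13 | P3 13-15 | P4 15-17 | P3 17-19 | P4 19-21 | P3 21-23 | P4 23-25 | P3 25-27 | P4 27-28 |
Completion: P1=7  P2=3  P3=27  P4=28
Turnaround (C−A): P1=7  P2=3  P3=18  P4=18

27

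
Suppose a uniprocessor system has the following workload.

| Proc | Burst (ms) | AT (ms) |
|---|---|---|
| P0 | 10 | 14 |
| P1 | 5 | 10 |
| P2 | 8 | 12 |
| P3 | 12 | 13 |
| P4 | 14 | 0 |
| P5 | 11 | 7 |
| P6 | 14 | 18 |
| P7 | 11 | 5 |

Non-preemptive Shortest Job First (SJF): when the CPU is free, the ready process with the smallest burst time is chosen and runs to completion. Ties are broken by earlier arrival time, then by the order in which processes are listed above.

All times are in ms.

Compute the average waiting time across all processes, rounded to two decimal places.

24.50

Schedule: | P4 0-14 | P1 14-19 | P2 19-27 | P0 27-37 | P7 37-48 | P5 48-59 | P3 59-71 | P6 71-85 |
Completion: P0=37  P1=19  P2=27  P3=71  P4=14  P5=59  P6=85  P7=48
Waiting times: P0=13, P1=4, P2=7, P3=46, P4=0, P5=41, P6=53, P7=32
Average waiting = (13+4+7+46+0+41+53+32) / 8 = 196/8 = 24.50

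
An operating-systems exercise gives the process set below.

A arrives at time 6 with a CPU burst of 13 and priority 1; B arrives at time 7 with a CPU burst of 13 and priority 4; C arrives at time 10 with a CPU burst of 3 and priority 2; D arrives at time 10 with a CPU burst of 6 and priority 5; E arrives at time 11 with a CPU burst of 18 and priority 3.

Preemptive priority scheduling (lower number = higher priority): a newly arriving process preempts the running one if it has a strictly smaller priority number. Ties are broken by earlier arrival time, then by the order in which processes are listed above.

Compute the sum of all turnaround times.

Schedule: | idle 0-6 | A 6-19 | C 19-22 | E 22-40 | B 40-53 | D 53-59 |
Completion: A=19  B=53  C=22  D=59  E=40
Turnaround (C−A): A=13  B=46  C=12  D=49  E=29
Turnaround = completion − arrival: A=13, B=46, C=12, D=49, E=29
Total turnaround = 13 + 46 + 12 + 49 + 29 = 149

149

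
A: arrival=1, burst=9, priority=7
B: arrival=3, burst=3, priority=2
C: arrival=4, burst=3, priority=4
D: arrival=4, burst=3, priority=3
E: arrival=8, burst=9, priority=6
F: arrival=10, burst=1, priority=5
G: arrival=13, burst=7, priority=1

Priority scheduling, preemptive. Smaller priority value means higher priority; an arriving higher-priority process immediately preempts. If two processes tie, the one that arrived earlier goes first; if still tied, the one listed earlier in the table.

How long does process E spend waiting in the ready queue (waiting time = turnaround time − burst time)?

Gantt: | idle 0-1 | A 1-3 | B 3-6 | D 6-9 | C 9-12 | F 12-13 | G 13-20 | E 20-29 | A 29-36 |
Completion: A=36  B=6  C=12  D=9  E=29  F=13  G=20
Waiting(E) = turnaround − burst = 21 − 9 = 12

12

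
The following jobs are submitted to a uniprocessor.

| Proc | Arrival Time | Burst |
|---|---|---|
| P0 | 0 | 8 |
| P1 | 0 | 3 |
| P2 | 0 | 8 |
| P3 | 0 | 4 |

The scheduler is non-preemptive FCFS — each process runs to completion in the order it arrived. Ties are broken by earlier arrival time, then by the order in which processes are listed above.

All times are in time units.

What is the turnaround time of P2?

19

Schedule: | P0 0-8 | P1 8-11 | P2 11-19 | P3 19-23 |
Completion: P0=8  P1=11  P2=19  P3=23
Turnaround (C−A): P0=8  P1=11  P2=19  P3=23
Turnaround(P2) = completion − arrival = 19 − 0 = 19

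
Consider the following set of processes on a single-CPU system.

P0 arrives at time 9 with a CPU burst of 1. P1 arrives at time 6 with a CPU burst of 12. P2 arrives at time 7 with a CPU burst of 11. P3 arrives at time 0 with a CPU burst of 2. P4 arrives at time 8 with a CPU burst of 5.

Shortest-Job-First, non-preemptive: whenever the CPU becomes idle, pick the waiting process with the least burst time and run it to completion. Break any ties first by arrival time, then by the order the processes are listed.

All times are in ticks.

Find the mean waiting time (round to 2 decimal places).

7.40

Schedule: | P3 0-2 | idle 2-6 | P1 6-18 | P0 18-19 | P4 19-24 | P2 24-35 |
Completion: P0=19  P1=18  P2=35  P3=2  P4=24
Waiting times: P0=9, P1=0, P2=17, P3=0, P4=11
Average waiting = (9+0+17+0+11) / 5 = 37/5 = 7.40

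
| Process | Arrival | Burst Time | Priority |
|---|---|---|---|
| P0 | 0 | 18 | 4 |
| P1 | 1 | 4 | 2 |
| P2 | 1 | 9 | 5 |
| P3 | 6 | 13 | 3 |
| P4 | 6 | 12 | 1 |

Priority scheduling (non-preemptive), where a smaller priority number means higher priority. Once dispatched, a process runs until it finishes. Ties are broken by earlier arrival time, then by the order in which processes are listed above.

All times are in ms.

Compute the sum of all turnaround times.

171

Schedule: | P0 0-18 | P4 18-30 | P1 30-34 | P3 34-47 | P2 47-56 |
Completion: P0=18  P1=34  P2=56  P3=47  P4=30
Turnaround = completion − arrival: P0=18, P1=33, P2=55, P3=41, P4=24
Total turnaround = 18 + 33 + 55 + 41 + 24 = 171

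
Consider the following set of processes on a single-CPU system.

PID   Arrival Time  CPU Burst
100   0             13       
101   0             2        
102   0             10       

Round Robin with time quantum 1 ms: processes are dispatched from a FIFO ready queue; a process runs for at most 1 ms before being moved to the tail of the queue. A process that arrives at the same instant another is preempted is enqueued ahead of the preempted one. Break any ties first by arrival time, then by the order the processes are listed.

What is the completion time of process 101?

Schedule: | 100 0-1 | 101 1-2 | 102 2-3 | 100 3-4 | 101 4-5 | 102 5-6 | 100 6-7 | 102 7-8 | 100 8-9 | 102 9-10 | 100 10-11 | 102 11-12 | 100 12-13 | 102 13-14 | 100 14-15 | 102 15-16 | 100 16-17 | 102 17-18 | 100 18-19 | 102 19-20 | 100 20-21 | 102 21-22 | 100 22-25 |
Completion: 100=25  101=5  102=22
Turnaround (C−A): 100=25  101=5  102=22

5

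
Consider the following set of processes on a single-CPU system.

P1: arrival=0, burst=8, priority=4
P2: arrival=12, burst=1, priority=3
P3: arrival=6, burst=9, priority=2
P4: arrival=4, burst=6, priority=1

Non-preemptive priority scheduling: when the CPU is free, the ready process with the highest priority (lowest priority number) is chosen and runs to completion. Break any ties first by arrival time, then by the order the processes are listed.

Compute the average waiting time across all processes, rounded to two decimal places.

Timeline: | P1 0-8 | P4 8-14 | P3 14-23 | P2 23-24 |
Completion: P1=8  P2=24  P3=23  P4=14
Waiting times: P1=0, P2=11, P3=8, P4=4
Average waiting = (0+11+8+4) / 4 = 23/4 = 5.75

5.75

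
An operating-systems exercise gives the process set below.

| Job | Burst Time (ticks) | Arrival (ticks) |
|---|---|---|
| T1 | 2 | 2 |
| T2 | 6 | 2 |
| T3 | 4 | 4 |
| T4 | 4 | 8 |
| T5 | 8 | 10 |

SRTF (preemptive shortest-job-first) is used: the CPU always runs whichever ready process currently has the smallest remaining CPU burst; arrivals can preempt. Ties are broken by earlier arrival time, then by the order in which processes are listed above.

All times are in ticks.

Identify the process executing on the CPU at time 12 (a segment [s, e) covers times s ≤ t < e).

T2

Schedule: | idle 0-2 | T1 2-4 | T3 4-8 | T4 8-12 | T2 12-18 | T5 18-26 |
Completion: T1=4  T2=18  T3=8  T4=12  T5=26
Turnaround (C−A): T1=2  T2=16  T3=4  T4=4  T5=16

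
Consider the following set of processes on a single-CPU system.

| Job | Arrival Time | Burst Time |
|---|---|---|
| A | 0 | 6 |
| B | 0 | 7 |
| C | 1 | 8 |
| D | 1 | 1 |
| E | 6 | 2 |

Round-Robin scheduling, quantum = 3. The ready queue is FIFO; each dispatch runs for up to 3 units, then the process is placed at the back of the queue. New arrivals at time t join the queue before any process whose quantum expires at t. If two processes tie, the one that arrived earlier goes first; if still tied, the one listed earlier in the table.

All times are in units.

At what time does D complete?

Timeline: | A 0-3 | B 3-6 | C 6-9 | D 9-10 | A 10-13 | E 13-15 | B 15-18 | C 18-21 | B 21-22 | C 22-24 |
Completion: A=13  B=22  C=24  D=10  E=15
Turnaround (C−A): A=13  B=22  C=23  D=9  E=9

10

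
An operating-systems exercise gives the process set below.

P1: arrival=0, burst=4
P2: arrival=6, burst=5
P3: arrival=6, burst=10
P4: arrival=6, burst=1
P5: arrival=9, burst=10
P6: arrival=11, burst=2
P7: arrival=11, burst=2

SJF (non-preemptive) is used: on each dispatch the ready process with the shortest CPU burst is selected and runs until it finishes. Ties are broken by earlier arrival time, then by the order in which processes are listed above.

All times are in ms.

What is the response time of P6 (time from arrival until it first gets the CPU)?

1

Schedule: | P1 0-4 | idle 4-6 | P4 6-7 | P2 7-12 | P6 12-14 | P7 14-16 | P3 16-26 | P5 26-36 |
Completion: P1=4  P2=12  P3=26  P4=7  P5=36  P6=14  P7=16
Response(P6) = first start − arrival = 12 − 11 = 1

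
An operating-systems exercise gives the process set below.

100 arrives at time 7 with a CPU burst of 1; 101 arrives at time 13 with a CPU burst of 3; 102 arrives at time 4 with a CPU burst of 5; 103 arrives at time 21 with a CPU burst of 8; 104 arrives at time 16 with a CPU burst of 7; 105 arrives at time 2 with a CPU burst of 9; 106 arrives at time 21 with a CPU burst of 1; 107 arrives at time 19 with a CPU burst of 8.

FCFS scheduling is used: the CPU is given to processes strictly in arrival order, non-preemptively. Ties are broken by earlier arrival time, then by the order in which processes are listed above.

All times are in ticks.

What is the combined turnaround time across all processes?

110

Timeline: | idle 0-2 | 105 2-11 | 102 11-16 | 100 16-17 | 101 17-20 | 104 20-27 | 107 27-35 | 103 35-43 | 106 43-44 |
Completion: 100=17  101=20  102=16  103=43  104=27  105=11  106=44  107=35
Turnaround (C−A): 100=10  101=7  102=12  103=22  104=11  105=9  106=23  107=16
Turnaround = completion − arrival: 100=10, 101=7, 102=12, 103=22, 104=11, 105=9, 106=23, 107=16
Total turnaround = 10 + 7 + 12 + 22 + 11 + 9 + 23 + 16 = 110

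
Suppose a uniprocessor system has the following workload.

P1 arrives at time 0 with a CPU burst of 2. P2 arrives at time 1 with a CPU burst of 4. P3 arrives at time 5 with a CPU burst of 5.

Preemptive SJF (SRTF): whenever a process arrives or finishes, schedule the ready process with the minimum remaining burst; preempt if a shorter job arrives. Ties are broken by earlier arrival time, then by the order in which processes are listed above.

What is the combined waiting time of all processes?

2

Gantt: | P1 0-2 | P2 2-6 | P3 6-11 |
Completion: P1=2  P2=6  P3=11
Turnaround (C−A): P1=2  P2=5  P3=6
Waiting = turnaround − burst: P1=0, P2=1, P3=1
Total waiting = 0 + 1 + 1 = 2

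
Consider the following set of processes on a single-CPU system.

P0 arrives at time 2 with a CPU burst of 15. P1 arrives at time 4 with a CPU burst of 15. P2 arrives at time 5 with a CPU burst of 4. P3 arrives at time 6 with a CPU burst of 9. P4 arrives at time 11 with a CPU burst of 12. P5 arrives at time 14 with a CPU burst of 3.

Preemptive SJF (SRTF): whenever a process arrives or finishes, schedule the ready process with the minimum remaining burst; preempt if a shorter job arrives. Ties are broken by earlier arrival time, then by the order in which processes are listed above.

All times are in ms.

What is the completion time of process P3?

21

Schedule: | idle 0-2 | P0 2-5 | P2 5-9 | P3 9-14 | P5 14-17 | P3 17-21 | P0 21-33 | P4 33-45 | P1 45-60 |
Completion: P0=33  P1=60  P2=9  P3=21  P4=45  P5=17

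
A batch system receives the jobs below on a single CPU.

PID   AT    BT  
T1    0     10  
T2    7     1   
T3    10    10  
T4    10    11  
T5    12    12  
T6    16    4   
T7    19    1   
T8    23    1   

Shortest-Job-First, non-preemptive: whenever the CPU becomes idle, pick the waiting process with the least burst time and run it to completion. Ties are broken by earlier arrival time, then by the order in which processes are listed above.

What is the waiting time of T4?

Schedule: | T1 0-10 | T2 10-11 | T3 11-21 | T7 21-22 | T6 22-26 | T8 26-27 | T4 27-38 | T5 38-50 |
Completion: T1=10  T2=11  T3=21  T4=38  T5=50  T6=26  T7=22  T8=27
Turnaround (C−A): T1=10  T2=4  T3=11  T4=28  T5=38  T6=10  T7=3  T8=4
Waiting(T4) = turnaround − burst = 28 − 11 = 17

17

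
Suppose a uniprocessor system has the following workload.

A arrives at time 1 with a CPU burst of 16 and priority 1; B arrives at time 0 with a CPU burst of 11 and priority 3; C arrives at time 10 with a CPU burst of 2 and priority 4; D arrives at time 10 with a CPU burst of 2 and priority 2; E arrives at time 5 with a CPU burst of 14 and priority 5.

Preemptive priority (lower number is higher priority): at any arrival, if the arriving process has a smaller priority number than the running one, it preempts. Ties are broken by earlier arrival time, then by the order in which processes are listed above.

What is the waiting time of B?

18

Schedule: | B 0-1 | A 1-17 | D 17-19 | B 19-29 | C 29-31 | E 31-45 |
Completion: A=17  B=29  C=31  D=19  E=45
Turnaround (C−A): A=16  B=29  C=21  D=9  E=40
Waiting(B) = turnaround − burst = 29 − 11 = 18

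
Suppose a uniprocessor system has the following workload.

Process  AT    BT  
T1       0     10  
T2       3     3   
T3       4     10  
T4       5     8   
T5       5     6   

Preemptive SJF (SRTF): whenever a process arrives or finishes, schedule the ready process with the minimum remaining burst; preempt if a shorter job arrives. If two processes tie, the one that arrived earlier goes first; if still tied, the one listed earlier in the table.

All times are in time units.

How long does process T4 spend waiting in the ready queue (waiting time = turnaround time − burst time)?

14

Schedule: | T1 0-3 | T2 3-6 | T5 6-12 | T1 12-19 | T4 19-27 | T3 27-37 |
Completion: T1=19  T2=6  T3=37  T4=27  T5=12
Turnaround (C−A): T1=19  T2=3  T3=33  T4=22  T5=7
Waiting(T4) = turnaround − burst = 22 − 8 = 14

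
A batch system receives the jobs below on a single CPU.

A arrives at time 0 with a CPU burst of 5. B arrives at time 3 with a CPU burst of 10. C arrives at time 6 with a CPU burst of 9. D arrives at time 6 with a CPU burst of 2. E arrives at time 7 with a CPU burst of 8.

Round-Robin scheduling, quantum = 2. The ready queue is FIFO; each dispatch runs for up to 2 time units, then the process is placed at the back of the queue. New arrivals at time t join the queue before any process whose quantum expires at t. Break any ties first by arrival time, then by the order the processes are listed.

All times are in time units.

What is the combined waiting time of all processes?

Gantt: | A 0-4 | B 4-6 | A 6-7 | C 7-9 | D 9-11 | B 11-13 | E 13-15 | C 15-17 | B 17-19 | E 19-21 | C 21-23 | B 23-25 | E 25-27 | C 27-29 | B 29-31 | E 31-33 | C 33-34 |
Completion: A=7  B=31  C=34  D=11  E=33
Waiting = turnaround − burst: A=2, B=18, C=19, D=3, E=18
Total waiting = 2 + 18 + 19 + 3 + 18 = 60

60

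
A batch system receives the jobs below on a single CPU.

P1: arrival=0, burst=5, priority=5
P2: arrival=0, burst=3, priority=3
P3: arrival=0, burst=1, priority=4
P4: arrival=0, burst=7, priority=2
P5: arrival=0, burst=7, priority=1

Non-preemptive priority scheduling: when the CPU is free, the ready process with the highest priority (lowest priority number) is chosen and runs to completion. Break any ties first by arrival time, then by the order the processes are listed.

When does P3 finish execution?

Gantt: | P5 0-7 | P4 7-14 | P2 14-17 | P3 17-18 | P1 18-23 |
Completion: P1=23  P2=17  P3=18  P4=14  P5=7
Turnaround (C−A): P1=23  P2=17  P3=18  P4=14  P5=7

18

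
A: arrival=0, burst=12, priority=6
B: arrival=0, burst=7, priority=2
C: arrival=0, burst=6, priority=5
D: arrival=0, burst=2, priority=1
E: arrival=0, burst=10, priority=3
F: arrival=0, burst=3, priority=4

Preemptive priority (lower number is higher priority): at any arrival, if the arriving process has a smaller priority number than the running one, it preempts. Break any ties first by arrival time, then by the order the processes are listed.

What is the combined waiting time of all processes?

Schedule: | D 0-2 | B 2-9 | E 9-19 | F 19-22 | C 22-28 | A 28-40 |
Completion: A=40  B=9  C=28  D=2  E=19  F=22
Turnaround (C−A): A=40  B=9  C=28  D=2  E=19  F=22
Waiting = turnaround − burst: A=28, B=2, C=22, D=0, E=9, F=19
Total waiting = 28 + 2 + 22 + 0 + 9 + 19 = 80

80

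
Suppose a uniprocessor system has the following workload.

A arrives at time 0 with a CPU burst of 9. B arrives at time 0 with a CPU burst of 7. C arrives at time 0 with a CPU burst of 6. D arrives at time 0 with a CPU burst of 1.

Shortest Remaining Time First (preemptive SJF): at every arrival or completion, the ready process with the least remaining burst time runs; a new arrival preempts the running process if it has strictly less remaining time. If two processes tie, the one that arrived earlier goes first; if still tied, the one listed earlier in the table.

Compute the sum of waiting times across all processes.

Timeline: | D 0-1 | C 1-7 | B 7-14 | A 14-23 |
Completion: A=23  B=14  C=7  D=1
Turnaround (C−A): A=23  B=14  C=7  D=1
Waiting = turnaround − burst: A=14, B=7, C=1, D=0
Total waiting = 14 + 7 + 1 + 0 = 22

22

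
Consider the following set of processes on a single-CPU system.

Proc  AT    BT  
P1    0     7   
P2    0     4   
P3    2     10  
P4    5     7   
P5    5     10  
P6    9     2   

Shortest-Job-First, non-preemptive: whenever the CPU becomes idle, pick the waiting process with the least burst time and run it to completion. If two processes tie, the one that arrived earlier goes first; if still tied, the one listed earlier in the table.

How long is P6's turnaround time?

Timeline: | P2 0-4 | P1 4-11 | P6 11-13 | P4 13-20 | P3 20-30 | P5 30-40 |
Completion: P1=11  P2=4  P3=30  P4=20  P5=40  P6=13
Turnaround(P6) = completion − arrival = 13 − 9 = 4

4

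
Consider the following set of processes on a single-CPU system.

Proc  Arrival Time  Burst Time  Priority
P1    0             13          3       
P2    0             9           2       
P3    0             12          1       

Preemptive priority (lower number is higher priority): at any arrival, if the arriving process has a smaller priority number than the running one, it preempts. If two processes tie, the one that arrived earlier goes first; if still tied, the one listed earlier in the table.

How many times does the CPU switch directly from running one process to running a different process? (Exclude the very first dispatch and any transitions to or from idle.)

Gantt: | P3 0-12 | P2 12-21 | P1 21-34 |
Completion: P1=34  P2=21  P3=12
Turnaround (C−A): P1=34  P2=21  P3=12

2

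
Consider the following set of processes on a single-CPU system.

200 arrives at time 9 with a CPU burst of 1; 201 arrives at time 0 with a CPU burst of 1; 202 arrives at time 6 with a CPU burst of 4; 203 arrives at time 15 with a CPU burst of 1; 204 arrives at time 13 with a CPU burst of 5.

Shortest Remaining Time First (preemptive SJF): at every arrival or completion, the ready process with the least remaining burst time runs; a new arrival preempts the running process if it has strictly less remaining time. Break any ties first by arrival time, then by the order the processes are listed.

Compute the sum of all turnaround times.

Gantt: | 201 0-1 | idle 1-6 | 202 6-10 | 200 10-11 | idle 11-13 | 204 13-15 | 203 15-16 | 204 16-19 |
Completion: 200=11  201=1  202=10  203=16  204=19
Turnaround (C−A): 200=2  201=1  202=4  203=1  204=6
Turnaround = completion − arrival: 200=2, 201=1, 202=4, 203=1, 204=6
Total turnaround = 2 + 1 + 4 + 1 + 6 = 14

14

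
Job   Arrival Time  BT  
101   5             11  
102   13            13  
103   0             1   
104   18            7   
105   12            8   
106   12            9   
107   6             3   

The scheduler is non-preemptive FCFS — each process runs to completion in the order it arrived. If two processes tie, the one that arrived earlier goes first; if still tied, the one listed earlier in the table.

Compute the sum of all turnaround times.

Schedule: | 103 0-1 | idle 1-5 | 101 5-16 | 107 16-19 | 105 19-27 | 106 27-36 | 102 36-49 | 104 49-56 |
Completion: 101=16  102=49  103=1  104=56  105=27  106=36  107=19
Turnaround (C−A): 101=11  102=36  103=1  104=38  105=15  106=24  107=13
Turnaround = completion − arrival: 101=11, 102=36, 103=1, 104=38, 105=15, 106=24, 107=13
Total turnaround = 11 + 36 + 1 + 38 + 15 + 24 + 13 = 138

138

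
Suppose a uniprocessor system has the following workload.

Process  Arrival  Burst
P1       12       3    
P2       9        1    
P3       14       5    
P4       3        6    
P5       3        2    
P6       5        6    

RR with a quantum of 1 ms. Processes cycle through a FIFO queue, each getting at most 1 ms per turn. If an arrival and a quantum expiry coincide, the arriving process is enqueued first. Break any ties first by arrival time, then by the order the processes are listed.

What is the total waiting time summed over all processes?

Schedule: | idle 0-3 | P4 3-4 | P5 4-5 | P4 5-6 | P6 6-7 | P5 7-8 | P4 8-9 | P6 9-10 | P2 10-11 | P4 11-12 | P6 12-13 | P1 13-14 | P4 14-15 | P6 15-16 | P3 16-17 | P1 17-18 | P4 18-19 | P6 19-20 | P3 20-21 | P1 21-22 | P6 22-23 | P3 23-26 |
Completion: P1=22  P2=11  P3=26  P4=19  P5=8  P6=23
Turnaround (C−A): P1=10  P2=2  P3=12  P4=16  P5=5  P6=18
Waiting = turnaround − burst: P1=7, P2=1, P3=7, P4=10, P5=3, P6=12
Total waiting = 7 + 1 + 7 + 10 + 3 + 12 = 40

40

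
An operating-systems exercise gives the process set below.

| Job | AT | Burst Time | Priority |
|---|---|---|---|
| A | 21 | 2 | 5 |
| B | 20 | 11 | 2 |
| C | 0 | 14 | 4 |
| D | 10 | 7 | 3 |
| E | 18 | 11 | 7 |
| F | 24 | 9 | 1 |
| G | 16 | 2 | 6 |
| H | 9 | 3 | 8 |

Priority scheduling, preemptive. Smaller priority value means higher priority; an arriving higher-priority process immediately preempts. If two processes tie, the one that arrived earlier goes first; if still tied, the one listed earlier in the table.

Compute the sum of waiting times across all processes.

Gantt: | C 0-10 | D 10-17 | C 17-20 | B 20-24 | F 24-33 | B 33-40 | C 40-41 | A 41-43 | G 43-45 | E 45-56 | H 56-59 |
Completion: A=43  B=40  C=41  D=17  E=56  F=33  G=45  H=59
Turnaround (C−A): A=22  B=20  C=41  D=7  E=38  F=9  G=29  H=50
Waiting = turnaround − burst: A=20, B=9, C=27, D=0, E=27, F=0, G=27, H=47
Total waiting = 20 + 9 + 27 + 0 + 27 + 0 + 27 + 47 = 157

157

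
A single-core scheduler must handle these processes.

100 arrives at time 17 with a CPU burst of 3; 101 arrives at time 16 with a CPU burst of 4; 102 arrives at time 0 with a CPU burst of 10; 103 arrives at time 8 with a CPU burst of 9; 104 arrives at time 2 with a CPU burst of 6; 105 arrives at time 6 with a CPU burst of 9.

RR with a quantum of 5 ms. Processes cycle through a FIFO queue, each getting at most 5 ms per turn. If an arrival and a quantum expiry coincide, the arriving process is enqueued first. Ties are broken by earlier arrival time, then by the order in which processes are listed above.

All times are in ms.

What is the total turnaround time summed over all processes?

Schedule: | 102 0-5 | 104 5-10 | 102 10-15 | 105 15-20 | 103 20-25 | 104 25-26 | 101 26-30 | 100 30-33 | 105 33-37 | 103 37-41 |
Completion: 100=33  101=30  102=15  103=41  104=26  105=37
Turnaround = completion − arrival: 100=16, 101=14, 102=15, 103=33, 104=24, 105=31
Total turnaround = 16 + 14 + 15 + 33 + 24 + 31 = 133

133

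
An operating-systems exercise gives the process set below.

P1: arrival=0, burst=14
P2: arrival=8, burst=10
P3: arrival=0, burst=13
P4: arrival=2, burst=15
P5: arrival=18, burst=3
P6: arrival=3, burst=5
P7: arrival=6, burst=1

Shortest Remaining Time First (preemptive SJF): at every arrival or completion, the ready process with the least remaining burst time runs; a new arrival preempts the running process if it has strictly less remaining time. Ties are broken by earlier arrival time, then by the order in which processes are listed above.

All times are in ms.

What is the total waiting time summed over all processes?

98

Gantt: | P3 0-3 | P6 3-6 | P7 6-7 | P6 7-9 | P3 9-19 | P5 19-22 | P2 22-32 | P1 32-46 | P4 46-61 |
Completion: P1=46  P2=32  P3=19  P4=61  P5=22  P6=9  P7=7
Turnaround (C−A): P1=46  P2=24  P3=19  P4=59  P5=4  P6=6  P7=1
Waiting = turnaround − burst: P1=32, P2=14, P3=6, P4=44, P5=1, P6=1, P7=0
Total waiting = 32 + 14 + 6 + 44 + 1 + 1 + 0 = 98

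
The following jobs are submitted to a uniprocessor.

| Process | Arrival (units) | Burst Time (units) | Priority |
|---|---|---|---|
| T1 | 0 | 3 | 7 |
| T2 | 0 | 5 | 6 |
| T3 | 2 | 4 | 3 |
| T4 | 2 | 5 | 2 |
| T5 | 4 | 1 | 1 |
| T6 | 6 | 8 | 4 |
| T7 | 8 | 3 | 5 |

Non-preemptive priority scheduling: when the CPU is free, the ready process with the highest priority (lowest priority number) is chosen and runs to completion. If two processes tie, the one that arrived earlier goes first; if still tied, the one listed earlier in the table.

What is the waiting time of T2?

0

Gantt: | T2 0-5 | T5 5-6 | T4 6-11 | T3 11-15 | T6 15-23 | T7 23-26 | T1 26-29 |
Completion: T1=29  T2=5  T3=15  T4=11  T5=6  T6=23  T7=26
Waiting(T2) = turnaround − burst = 5 − 5 = 0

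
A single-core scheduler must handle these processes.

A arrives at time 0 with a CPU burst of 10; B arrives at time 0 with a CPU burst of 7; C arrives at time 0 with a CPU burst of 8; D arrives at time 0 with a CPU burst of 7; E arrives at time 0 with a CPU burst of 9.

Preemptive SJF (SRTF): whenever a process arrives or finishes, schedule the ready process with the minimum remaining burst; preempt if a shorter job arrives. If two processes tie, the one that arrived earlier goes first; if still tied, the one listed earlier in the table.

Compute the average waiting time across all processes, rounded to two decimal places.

14.80

Schedule: | B 0-7 | D 7-14 | C 14-22 | E 22-31 | A 31-41 |
Completion: A=41  B=7  C=22  D=14  E=31
Turnaround (C−A): A=41  B=7  C=22  D=14  E=31
Waiting times: A=31, B=0, C=14, D=7, E=22
Average waiting = (31+0+14+7+22) / 5 = 74/5 = 14.80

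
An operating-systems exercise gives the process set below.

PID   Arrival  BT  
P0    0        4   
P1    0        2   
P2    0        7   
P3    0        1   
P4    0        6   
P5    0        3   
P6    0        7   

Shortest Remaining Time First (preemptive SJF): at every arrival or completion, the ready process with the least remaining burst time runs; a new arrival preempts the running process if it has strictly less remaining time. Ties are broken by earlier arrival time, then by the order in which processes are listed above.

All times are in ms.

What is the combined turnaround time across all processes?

89

Timeline: | P3 0-1 | P1 1-3 | P5 3-6 | P0 6-10 | P4 10-16 | P2 16-23 | P6 23-30 |
Completion: P0=10  P1=3  P2=23  P3=1  P4=16  P5=6  P6=30
Turnaround (C−A): P0=10  P1=3  P2=23  P3=1  P4=16  P5=6  P6=30
Turnaround = completion − arrival: P0=10, P1=3, P2=23, P3=1, P4=16, P5=6, P6=30
Total turnaround = 10 + 3 + 23 + 1 + 16 + 6 + 30 = 89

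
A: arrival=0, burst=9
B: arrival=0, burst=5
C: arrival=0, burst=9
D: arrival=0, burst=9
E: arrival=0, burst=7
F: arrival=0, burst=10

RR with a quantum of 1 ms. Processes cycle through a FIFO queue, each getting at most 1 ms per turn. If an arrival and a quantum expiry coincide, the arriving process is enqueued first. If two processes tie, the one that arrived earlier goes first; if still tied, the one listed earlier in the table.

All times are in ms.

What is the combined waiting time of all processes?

Timeline: | A 0-1 | B 1-2 | C 2-3 | D 3-4 | E 4-5 | F 5-6 | A 6-7 | B 7-8 | C 8-9 | D 9-10 | E 10-11 | F 11-12 | A 12-13 | B 13-14 | C 14-15 | D 15-16 | E 16-17 | F 17-18 | A 18-19 | B 19-20 | C 20-21 | D 21-22 | E 22-23 | F 23-24 | A 24-25 | B 25-26 | C 26-27 | D 27-28 | E 28-29 | F 29-30 | A 30-31 | C 31-32 | D 32-33 | E 33-34 | F 34-35 | A 35-36 | C 36-37 | D 37-38 | E 38-39 | F 39-40 | A 40-41 | C 41-42 | D 42-43 | F 43-44 | A 44-45 | C 45-46 | D 46-47 | F 47-49 |
Completion: A=45  B=26  C=46  D=47  E=39  F=49
Turnaround (C−A): A=45  B=26  C=46  D=47  E=39  F=49
Waiting = turnaround − burst: A=36, B=21, C=37, D=38, E=32, F=39
Total waiting = 36 + 21 + 37 + 38 + 32 + 39 = 203

203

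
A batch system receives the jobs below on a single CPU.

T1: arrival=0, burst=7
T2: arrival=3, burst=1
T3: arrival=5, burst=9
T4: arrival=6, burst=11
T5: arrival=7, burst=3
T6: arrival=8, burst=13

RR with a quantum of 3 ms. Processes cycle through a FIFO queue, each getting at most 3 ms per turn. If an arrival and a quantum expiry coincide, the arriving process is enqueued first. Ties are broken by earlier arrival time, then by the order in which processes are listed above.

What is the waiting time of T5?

Schedule: | T1 0-3 | T2 3-4 | T1 4-7 | T3 7-10 | T4 10-13 | T5 13-16 | T1 16-17 | T6 17-20 | T3 20-23 | T4 23-26 | T6 26-29 | T3 29-32 | T4 32-35 | T6 35-38 | T4 38-40 | T6 40-44 |
Completion: T1=17  T2=4  T3=32  T4=40  T5=16  T6=44
Turnaround (C−A): T1=17  T2=1  T3=27  T4=34  T5=9  T6=36
Waiting(T5) = turnaround − burst = 9 − 3 = 6

6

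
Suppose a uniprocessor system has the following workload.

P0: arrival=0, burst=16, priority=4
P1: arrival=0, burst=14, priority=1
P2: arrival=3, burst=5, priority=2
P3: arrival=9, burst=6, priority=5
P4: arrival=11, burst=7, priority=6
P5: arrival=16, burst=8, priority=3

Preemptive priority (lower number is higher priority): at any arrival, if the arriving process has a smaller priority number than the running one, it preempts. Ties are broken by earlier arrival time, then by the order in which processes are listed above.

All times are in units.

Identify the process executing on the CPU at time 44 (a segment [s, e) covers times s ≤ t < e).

Gantt: | P1 0-14 | P2 14-19 | P5 19-27 | P0 27-43 | P3 43-49 | P4 49-56 |
Completion: P0=43  P1=14  P2=19  P3=49  P4=56  P5=27

P3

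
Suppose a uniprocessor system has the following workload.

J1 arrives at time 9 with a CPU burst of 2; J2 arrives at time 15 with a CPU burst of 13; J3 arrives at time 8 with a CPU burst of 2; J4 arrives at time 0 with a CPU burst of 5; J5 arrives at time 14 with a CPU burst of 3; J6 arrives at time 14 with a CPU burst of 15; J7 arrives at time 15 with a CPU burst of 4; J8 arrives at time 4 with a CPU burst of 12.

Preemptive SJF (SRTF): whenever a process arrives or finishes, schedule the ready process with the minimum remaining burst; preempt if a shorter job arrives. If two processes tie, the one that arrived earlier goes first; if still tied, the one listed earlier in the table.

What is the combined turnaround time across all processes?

111

Gantt: | J4 0-5 | J8 5-8 | J3 8-10 | J1 10-12 | J8 12-14 | J5 14-17 | J7 17-21 | J8 21-28 | J2 28-41 | J6 41-56 |
Completion: J1=12  J2=41  J3=10  J4=5  J5=17  J6=56  J7=21  J8=28
Turnaround (C−A): J1=3  J2=26  J3=2  J4=5  J5=3  J6=42  J7=6  J8=24
Turnaround = completion − arrival: J1=3, J2=26, J3=2, J4=5, J5=3, J6=42, J7=6, J8=24
Total turnaround = 3 + 26 + 2 + 5 + 3 + 42 + 6 + 24 = 111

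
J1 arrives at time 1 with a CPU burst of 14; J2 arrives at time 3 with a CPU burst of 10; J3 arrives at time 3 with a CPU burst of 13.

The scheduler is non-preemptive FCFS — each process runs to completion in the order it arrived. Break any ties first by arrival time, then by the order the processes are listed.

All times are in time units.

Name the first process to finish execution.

Gantt: | idle 0-1 | J1 1-15 | J2 15-25 | J3 25-38 |
Completion: J1=15  J2=25  J3=38
Turnaround (C−A): J1=14  J2=22  J3=35
Finish order: J1 → J2 → J3

J1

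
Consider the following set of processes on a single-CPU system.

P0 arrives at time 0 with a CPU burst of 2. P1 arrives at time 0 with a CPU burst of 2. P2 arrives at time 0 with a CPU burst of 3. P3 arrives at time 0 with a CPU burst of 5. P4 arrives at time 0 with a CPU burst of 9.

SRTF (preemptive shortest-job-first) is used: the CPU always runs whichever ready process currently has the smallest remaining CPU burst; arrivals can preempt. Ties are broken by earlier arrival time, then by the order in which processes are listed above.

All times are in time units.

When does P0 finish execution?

Schedule: | P0 0-2 | P1 2-4 | P2 4-7 | P3 7-12 | P4 12-21 |
Completion: P0=2  P1=4  P2=7  P3=12  P4=21

2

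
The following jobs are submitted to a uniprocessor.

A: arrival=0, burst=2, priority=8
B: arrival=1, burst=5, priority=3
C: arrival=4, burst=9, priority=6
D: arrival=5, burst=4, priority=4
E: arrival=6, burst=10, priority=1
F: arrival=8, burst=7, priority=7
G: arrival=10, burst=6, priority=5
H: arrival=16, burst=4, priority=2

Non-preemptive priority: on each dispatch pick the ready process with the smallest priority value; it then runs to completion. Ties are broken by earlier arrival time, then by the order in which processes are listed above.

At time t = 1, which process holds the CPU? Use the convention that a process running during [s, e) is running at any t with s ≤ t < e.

Schedule: | A 0-2 | B 2-7 | E 7-17 | H 17-21 | D 21-25 | G 25-31 | C 31-40 | F 40-47 |
Completion: A=2  B=7  C=40  D=25  E=17  F=47  G=31  H=21
Turnaround (C−A): A=2  B=6  C=36  D=20  E=11  F=39  G=21  H=5

A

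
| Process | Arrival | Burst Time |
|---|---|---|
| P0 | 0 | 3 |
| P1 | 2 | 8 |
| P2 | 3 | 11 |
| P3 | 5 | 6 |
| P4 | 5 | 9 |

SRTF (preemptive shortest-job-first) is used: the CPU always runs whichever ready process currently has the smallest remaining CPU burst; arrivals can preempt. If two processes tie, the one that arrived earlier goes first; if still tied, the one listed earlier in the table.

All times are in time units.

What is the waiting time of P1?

Gantt: | P0 0-3 | P1 3-11 | P3 11-17 | P4 17-26 | P2 26-37 |
Completion: P0=3  P1=11  P2=37  P3=17  P4=26
Waiting(P1) = turnaround − burst = 9 − 8 = 1

1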